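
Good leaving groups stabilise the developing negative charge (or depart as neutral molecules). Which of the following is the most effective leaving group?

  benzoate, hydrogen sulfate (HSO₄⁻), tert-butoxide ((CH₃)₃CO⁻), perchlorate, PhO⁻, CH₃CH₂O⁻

perchlorate

The more stable X⁻ (or X) is on its own — i.e. the weaker a base it is — the better a leaving group it makes.
perchlorate: pKₐ(HClO₄) ≈ -10
hydrogen sulfate (HSO₄⁻): pKₐ(H₂SO₄) ≈ -3
benzoate: pKₐ(C₆H₅COOH) ≈ 4.2
PhO⁻: pKₐ(C₆H₅OH (phenol)) ≈ 10
CH₃CH₂O⁻: pKₐ(CH₃CH₂OH) ≈ 16
tert-butoxide ((CH₃)₃CO⁻): pKₐ(t-BuOH) ≈ 18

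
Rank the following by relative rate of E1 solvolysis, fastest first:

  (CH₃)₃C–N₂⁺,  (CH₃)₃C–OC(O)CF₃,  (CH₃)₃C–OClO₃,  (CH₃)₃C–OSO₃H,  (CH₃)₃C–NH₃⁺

(CH₃)₃C–N₂⁺ > (CH₃)₃C–OClO₃ > (CH₃)₃C–OSO₃H > (CH₃)₃C–OC(O)CF₃ > (CH₃)₃C–NH₃⁺

Same R in every case — rank the leaving groups.
The more stable X⁻ (or X) is on its own — i.e. the weaker a base it is — the better a leaving group it makes.
(CH₃)₃C–N₂⁺ loses N₂: no meaningful conjugate acid; N₂ departs as an exceptionally stable neutral molecule
(CH₃)₃C–OClO₃ loses ClO₄⁻: pKₐ(HClO₄) ≈ -10
(CH₃)₃C–OSO₃H loses HSO₄⁻: pKₐ(H₂SO₄) ≈ -3
(CH₃)₃C–OC(O)CF₃ loses CF₃COO⁻: pKₐ(CF₃COOH) ≈ 0.2
(CH₃)₃C–NH₃⁺ loses NH₃: pKₐ(NH₄⁺) ≈ 9.2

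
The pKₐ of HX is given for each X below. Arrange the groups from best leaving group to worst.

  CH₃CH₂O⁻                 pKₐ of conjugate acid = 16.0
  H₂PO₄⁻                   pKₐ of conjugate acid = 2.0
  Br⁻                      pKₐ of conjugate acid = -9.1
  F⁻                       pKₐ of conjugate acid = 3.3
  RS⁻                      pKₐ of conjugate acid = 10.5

Br⁻ > H₂PO₄⁻ > F⁻ > RS⁻ > CH₃CH₂O⁻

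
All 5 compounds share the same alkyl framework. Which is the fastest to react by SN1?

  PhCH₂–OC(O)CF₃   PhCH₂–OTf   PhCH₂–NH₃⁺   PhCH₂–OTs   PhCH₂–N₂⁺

With the same alkyl group throughout, only the leaving group differentiates the rates.
Leaving-group ability tracks the stability of the departed species; conjugate-acid pKₐ is the usual yardstick (lower pKₐ → better LG).
PhCH₂–N₂⁺ loses N₂: no meaningful conjugate acid; N₂ departs as an exceptionally stable neutral molecule
PhCH₂–OTf loses OTf⁻: pKₐ(CF₃SO₃H (triflic acid)) ≈ -14
PhCH₂–OTs loses OTs⁻: pKₐ(p-CH₃C₆H₄SO₃H (TsOH)) ≈ -2.8
PhCH₂–OC(O)CF₃ loses CF₃COO⁻: pKₐ(CF₃COOH) ≈ 0.2
PhCH₂–NH₃⁺ loses NH₃: pKₐ(NH₄⁺) ≈ 9.2

PhCH₂–N₂⁺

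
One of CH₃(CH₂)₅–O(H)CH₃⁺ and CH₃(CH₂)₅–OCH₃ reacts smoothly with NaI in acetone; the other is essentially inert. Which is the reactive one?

CH₃(CH₂)₅–O(H)CH₃⁺

From CH₃(CH₂)₅–OCH₃ the departing group would be CH₃O⁻ (pKₐ(CH₃OH) ≈ 15.5). Strong base; alkoxides do not leave unassisted.
From CH₃(CH₂)₅–O(H)CH₃⁺ the leaving group is R'OH (pKₐ(R'OH₂⁺) ≈ -2.4). Neutral; leaves from a protonated ether (an oxonium ion, R–O(H)R'⁺).
(In practice CH₃(CH₂)₅–O(H)CH₃⁺ is made from CH₃(CH₂)₅–OCH₃ by protonation with concentrated HI, allowing neutral methanol, rather than methoxide, to depart.)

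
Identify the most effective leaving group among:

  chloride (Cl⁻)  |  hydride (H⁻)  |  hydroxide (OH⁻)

A good leaving group is a weak base: the lower the pKₐ of its conjugate acid, the more readily it departs.
chloride (Cl⁻): pKₐ(HCl) ≈ -7
hydroxide (OH⁻): pKₐ(H₂O) ≈ 15.7
hydride (H⁻): pKₐ(H₂) ≈ 36

chloride (Cl⁻)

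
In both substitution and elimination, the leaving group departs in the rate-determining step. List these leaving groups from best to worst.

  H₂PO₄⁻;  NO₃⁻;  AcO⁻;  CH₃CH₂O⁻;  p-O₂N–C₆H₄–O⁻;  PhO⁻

A good leaving group is a weak base: the lower the pKₐ of its conjugate acid, the more readily it departs.
NO₃⁻: pKₐ(HNO₃) ≈ -1.3
H₂PO₄⁻: pKₐ(H₃PO₄) ≈ 2.1
AcO⁻: pKₐ(CH₃COOH) ≈ 4.8
p-O₂N–C₆H₄–O⁻: pKₐ(p-nitrophenol) ≈ 7.2
PhO⁻: pKₐ(C₆H₅OH (phenol)) ≈ 10
CH₃CH₂O⁻: pKₐ(CH₃CH₂OH) ≈ 16

NO₃⁻ > H₂PO₄⁻ > AcO⁻ > p-O₂N–C₆H₄–O⁻ > PhO⁻ > CH₃CH₂O⁻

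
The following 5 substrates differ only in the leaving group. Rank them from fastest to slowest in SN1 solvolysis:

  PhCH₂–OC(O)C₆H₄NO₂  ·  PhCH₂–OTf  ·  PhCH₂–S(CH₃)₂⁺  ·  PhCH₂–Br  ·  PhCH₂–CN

PhCH₂–OTf > PhCH₂–Br > PhCH₂–S(CH₃)₂⁺ > PhCH₂–OC(O)C₆H₄NO₂ > PhCH₂–CN

With the same alkyl group throughout, only the leaving group differentiates the rates.
The more stable X⁻ (or X) is on its own — i.e. the weaker a base it is — the better a leaving group it makes.
PhCH₂–OTf loses OTf⁻: pKₐ(CF₃SO₃H (triflic acid)) ≈ -14
PhCH₂–Br loses Br⁻: pKₐ(HBr) ≈ -9
PhCH₂–S(CH₃)₂⁺ loses SR'₂: pKₐ(R'₂SH⁺) ≈ -7
PhCH₂–OC(O)C₆H₄NO₂ loses p-O₂N–C₆H₄–COO⁻: pKₐ(p-nitrobenzoic acid) ≈ 3.4
PhCH₂–CN loses CN⁻: pKₐ(HCN) ≈ 9.2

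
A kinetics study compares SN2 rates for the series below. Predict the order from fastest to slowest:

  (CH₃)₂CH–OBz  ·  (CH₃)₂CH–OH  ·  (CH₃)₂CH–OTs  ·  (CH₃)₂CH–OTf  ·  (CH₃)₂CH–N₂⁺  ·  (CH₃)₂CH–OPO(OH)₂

(CH₃)₂CH–N₂⁺ > (CH₃)₂CH–OTf > (CH₃)₂CH–OTs > (CH₃)₂CH–OPO(OH)₂ > (CH₃)₂CH–OBz > (CH₃)₂CH–OH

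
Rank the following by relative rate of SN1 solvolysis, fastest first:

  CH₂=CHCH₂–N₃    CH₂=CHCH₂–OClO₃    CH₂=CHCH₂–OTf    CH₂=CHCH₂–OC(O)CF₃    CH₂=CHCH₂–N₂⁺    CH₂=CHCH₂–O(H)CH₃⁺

The skeletons are identical, so relative rate is governed entirely by leaving-group ability.
Leaving-group ability tracks the stability of the departed species; conjugate-acid pKₐ is the usual yardstick (lower pKₐ → better LG).
CH₂=CHCH₂–N₂⁺ loses N₂: no meaningful conjugate acid; N₂ departs as an exceptionally stable neutral molecule
CH₂=CHCH₂–OTf loses OTf⁻: pKₐ(CF₃SO₃H (triflic acid)) ≈ -14
CH₂=CHCH₂–OClO₃ loses ClO₄⁻: pKₐ(HClO₄) ≈ -10
CH₂=CHCH₂–O(H)CH₃⁺ loses R'OH: pKₐ(R'OH₂⁺) ≈ -2.4
CH₂=CHCH₂–OC(O)CF₃ loses CF₃COO⁻: pKₐ(CF₃COOH) ≈ 0.2
CH₂=CHCH₂–N₃ loses N₃⁻: pKₐ(HN₃) ≈ 4.7

CH₂=CHCH₂–N₂⁺ > CH₂=CHCH₂–OTf > CH₂=CHCH₂–OClO₃ > CH₂=CHCH₂–O(H)CH₃⁺ > CH₂=CHCH₂–OC(O)CF₃ > CH₂=CHCH₂–N₃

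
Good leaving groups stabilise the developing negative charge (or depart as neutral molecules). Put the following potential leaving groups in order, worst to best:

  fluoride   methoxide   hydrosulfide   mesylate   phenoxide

methoxide < phenoxide < hydrosulfide < fluoride < mesylate

A good leaving group is a weak base: the lower the pKₐ of its conjugate acid, the more readily it departs.
mesylate: pKₐ(CH₃SO₃H (MsOH)) ≈ -1.9 — resonance-delocalised alkanesulfonate
fluoride: pKₐ(HF) ≈ 3.2
hydrosulfide: pKₐ(H₂S) ≈ 7 — larger and more polarisable than the oxygen analogue
phenoxide: pKₐ(C₆H₅OH (phenol)) ≈ 10 — resonance into the ring helps, but still a poor LG
methoxide: pKₐ(CH₃OH) ≈ 15.5
Listed from poorest to best leaving group as asked.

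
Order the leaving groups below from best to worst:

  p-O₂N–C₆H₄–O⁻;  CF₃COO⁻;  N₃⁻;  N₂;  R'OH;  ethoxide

N₂: no meaningful conjugate acid; N₂ departs as an exceptionally stable neutral molecule
R'OH: pKₐ(R'OH₂⁺) ≈ -2.4
CF₃COO⁻: pKₐ(CF₃COOH) ≈ 0.2
N₃⁻: pKₐ(HN₃) ≈ 4.7
p-O₂N–C₆H₄–O⁻: pKₐ(p-nitrophenol) ≈ 7.2
ethoxide: pKₐ(CH₃CH₂OH) ≈ 16

N₂ > R'OH > CF₃COO⁻ > N₃⁻ > p-O₂N–C₆H₄–O⁻ > ethoxide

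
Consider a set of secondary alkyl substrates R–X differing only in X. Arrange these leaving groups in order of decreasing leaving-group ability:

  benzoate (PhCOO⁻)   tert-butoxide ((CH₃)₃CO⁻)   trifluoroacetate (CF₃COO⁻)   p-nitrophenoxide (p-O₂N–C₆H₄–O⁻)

trifluoroacetate (CF₃COO⁻): pKₐ(CF₃COOH) ≈ 0.2 — strongly electron-withdrawing CF₃ stabilises the carboxylate
benzoate (PhCOO⁻): pKₐ(C₆H₅COOH) ≈ 4.2 — aryl carboxylate
p-nitrophenoxide (p-O₂N–C₆H₄–O⁻): pKₐ(p-nitrophenol) ≈ 7.2 — nitro group delocalises the charge; the classic chromogenic LG
tert-butoxide ((CH₃)₃CO⁻): pKₐ(t-BuOH) ≈ 18

trifluoroacetate (CF₃COO⁻) > benzoate (PhCOO⁻) > p-nitrophenoxide (p-O₂N–C₆H₄–O⁻) > tert-butoxide ((CH₃)₃CO⁻)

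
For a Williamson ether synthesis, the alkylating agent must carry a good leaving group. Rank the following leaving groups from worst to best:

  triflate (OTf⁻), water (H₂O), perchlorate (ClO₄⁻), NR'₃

Rank by basicity of the departing species: weakest base leaves most easily.
triflate (OTf⁻): pKₐ(CF₃SO₃H (triflic acid)) ≈ -14
perchlorate (ClO₄⁻): pKₐ(HClO₄) ≈ -10
water (H₂O): pKₐ(H₃O⁺) ≈ -1.7
NR'₃: pKₐ(R'₃NH⁺) ≈ 10.7
Reversing gives the worst-to-best order requested.

NR'₃ < water (H₂O) < perchlorate (ClO₄⁻) < triflate (OTf⁻)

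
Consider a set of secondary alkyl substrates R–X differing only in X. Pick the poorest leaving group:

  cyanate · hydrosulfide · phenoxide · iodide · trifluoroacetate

phenoxide

A good leaving group is a weak base: the lower the pKₐ of its conjugate acid, the more readily it departs.
iodide: pKₐ(HI) ≈ -10
trifluoroacetate: pKₐ(CF₃COOH) ≈ 0.2
cyanate: pKₐ(HOCN) ≈ 3.5
hydrosulfide: pKₐ(H₂S) ≈ 7
phenoxide: pKₐ(C₆H₅OH (phenol)) ≈ 10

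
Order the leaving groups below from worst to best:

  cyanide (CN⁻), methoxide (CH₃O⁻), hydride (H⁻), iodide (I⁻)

hydride (H⁻) < methoxide (CH₃O⁻) < cyanide (CN⁻) < iodide (I⁻)

iodide (I⁻): pKₐ(HI) ≈ -10 — large, highly polarisable; very weak base
cyanide (CN⁻): pKₐ(HCN) ≈ 9.2 — sp carbon stabilises the charge somewhat, but still a poor LG
methoxide (CH₃O⁻): pKₐ(CH₃OH) ≈ 15.5 — strong base; alkoxides do not leave unassisted
hydride (H⁻): pKₐ(H₂) ≈ 36
Reversing gives the worst-to-best order requested.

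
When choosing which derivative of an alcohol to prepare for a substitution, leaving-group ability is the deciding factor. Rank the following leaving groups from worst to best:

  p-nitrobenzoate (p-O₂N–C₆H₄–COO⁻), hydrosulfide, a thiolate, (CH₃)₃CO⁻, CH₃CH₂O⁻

(CH₃)₃CO⁻ < CH₃CH₂O⁻ < a thiolate < hydrosulfide < p-nitrobenzoate (p-O₂N–C₆H₄–COO⁻)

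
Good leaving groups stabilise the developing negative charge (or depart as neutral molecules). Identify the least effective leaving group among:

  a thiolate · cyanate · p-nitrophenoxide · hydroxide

hydroxide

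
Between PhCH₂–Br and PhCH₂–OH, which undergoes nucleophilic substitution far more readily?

From PhCH₂–OH the departing group would be OH⁻ (pKₐ(H₂O) ≈ 15.7). Strong base; essentially never leaves without prior activation.
From PhCH₂–Br the leaving group is Br⁻ (pKₐ(HBr) ≈ -9). Weak base; good leaving group.
(In practice PhCH₂–Br is made from PhCH₂–OH by treatment with PBr₃, replacing the hydroxyl with bromide.)

PhCH₂–Br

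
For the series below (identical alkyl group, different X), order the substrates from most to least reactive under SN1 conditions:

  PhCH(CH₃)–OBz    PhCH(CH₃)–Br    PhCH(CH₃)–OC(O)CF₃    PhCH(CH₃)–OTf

PhCH(CH₃)–OTf > PhCH(CH₃)–Br > PhCH(CH₃)–OC(O)CF₃ > PhCH(CH₃)–OBz

Identical carbon frameworks mean the comparison reduces to leaving-group quality.
Leaving-group ability tracks the stability of the departed species; conjugate-acid pKₐ is the usual yardstick (lower pKₐ → better LG).
PhCH(CH₃)–OTf loses OTf⁻: pKₐ(CF₃SO₃H (triflic acid)) ≈ -14
PhCH(CH₃)–Br loses Br⁻: pKₐ(HBr) ≈ -9
PhCH(CH₃)–OC(O)CF₃ loses CF₃COO⁻: pKₐ(CF₃COOH) ≈ 0.2
PhCH(CH₃)–OBz loses PhCOO⁻: pKₐ(C₆H₅COOH) ≈ 4.2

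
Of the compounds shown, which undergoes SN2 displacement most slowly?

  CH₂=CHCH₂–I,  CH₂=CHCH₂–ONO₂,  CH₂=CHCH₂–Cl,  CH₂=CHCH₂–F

CH₂=CHCH₂–F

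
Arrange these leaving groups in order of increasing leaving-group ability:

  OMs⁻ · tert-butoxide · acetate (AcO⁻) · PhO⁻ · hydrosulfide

tert-butoxide < PhO⁻ < hydrosulfide < acetate (AcO⁻) < OMs⁻

The more stable X⁻ (or X) is on its own — i.e. the weaker a base it is — the better a leaving group it makes.
OMs⁻: pKₐ(CH₃SO₃H (MsOH)) ≈ -1.9 — resonance-delocalised alkanesulfonate
acetate (AcO⁻): pKₐ(CH₃COOH) ≈ 4.8
hydrosulfide: pKₐ(H₂S) ≈ 7 — larger and more polarisable than the oxygen analogue
PhO⁻: pKₐ(C₆H₅OH (phenol)) ≈ 10 — resonance into the ring helps, but still a poor LG
tert-butoxide: pKₐ(t-BuOH) ≈ 18
Listed from poorest to best leaving group as asked.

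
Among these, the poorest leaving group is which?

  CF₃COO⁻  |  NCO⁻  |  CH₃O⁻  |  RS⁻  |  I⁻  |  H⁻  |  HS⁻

H⁻

Leaving-group ability tracks the stability of the departed species; conjugate-acid pKₐ is the usual yardstick (lower pKₐ → better LG).
I⁻: pKₐ(HI) ≈ -10
CF₃COO⁻: pKₐ(CF₃COOH) ≈ 0.2
NCO⁻: pKₐ(HOCN) ≈ 3.5
HS⁻: pKₐ(H₂S) ≈ 7
RS⁻: pKₐ(RSH (a thiol)) ≈ 10.5
CH₃O⁻: pKₐ(CH₃OH) ≈ 15.5
H⁻: pKₐ(H₂) ≈ 36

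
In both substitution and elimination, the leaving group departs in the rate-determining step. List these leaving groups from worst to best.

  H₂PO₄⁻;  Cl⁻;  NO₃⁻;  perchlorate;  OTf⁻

Rank by basicity of the departing species: weakest base leaves most easily.
OTf⁻: pKₐ(CF₃SO₃H (triflic acid)) ≈ -14
perchlorate: pKₐ(HClO₄) ≈ -10
Cl⁻: pKₐ(HCl) ≈ -7
NO₃⁻: pKₐ(HNO₃) ≈ -1.3
H₂PO₄⁻: pKₐ(H₃PO₄) ≈ 2.1
Listed from poorest to best leaving group as asked.

H₂PO₄⁻ < NO₃⁻ < Cl⁻ < perchlorate < OTf⁻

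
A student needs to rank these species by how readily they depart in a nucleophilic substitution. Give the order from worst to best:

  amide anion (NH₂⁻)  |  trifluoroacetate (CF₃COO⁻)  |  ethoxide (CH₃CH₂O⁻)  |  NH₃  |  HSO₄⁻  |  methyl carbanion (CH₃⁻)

HSO₄⁻: pKₐ(H₂SO₄) ≈ -3
trifluoroacetate (CF₃COO⁻): pKₐ(CF₃COOH) ≈ 0.2
NH₃: pKₐ(NH₄⁺) ≈ 9.2
ethoxide (CH₃CH₂O⁻): pKₐ(CH₃CH₂OH) ≈ 16
amide anion (NH₂⁻): pKₐ(NH₃) ≈ 38
methyl carbanion (CH₃⁻): pKₐ(CH₄) ≈ 48
Listed from poorest to best leaving group as asked.

methyl carbanion (CH₃⁻) < amide anion (NH₂⁻) < ethoxide (CH₃CH₂O⁻) < NH₃ < trifluoroacetate (CF₃COO⁻) < HSO₄⁻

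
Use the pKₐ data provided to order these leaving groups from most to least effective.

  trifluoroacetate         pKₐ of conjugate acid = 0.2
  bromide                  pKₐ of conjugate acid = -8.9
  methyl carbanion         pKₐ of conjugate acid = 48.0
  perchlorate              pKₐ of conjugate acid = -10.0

Lower conjugate-acid pKₐ ⇒ weaker base ⇒ better leaving group.
Sorting by the given values: perchlorate (-10.0), bromide (-8.9), trifluoroacetate (0.2), methyl carbanion (48.0).

perchlorate > bromide > trifluoroacetate > methyl carbanion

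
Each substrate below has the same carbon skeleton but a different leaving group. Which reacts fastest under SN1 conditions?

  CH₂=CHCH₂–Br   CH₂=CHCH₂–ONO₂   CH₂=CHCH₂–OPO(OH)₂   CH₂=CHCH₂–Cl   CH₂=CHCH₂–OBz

With the same alkyl group throughout, only the leaving group differentiates the rates.
A good leaving group is a weak base: the lower the pKₐ of its conjugate acid, the more readily it departs.
CH₂=CHCH₂–Br loses Br⁻: pKₐ(HBr) ≈ -9
CH₂=CHCH₂–Cl loses Cl⁻: pKₐ(HCl) ≈ -7
CH₂=CHCH₂–ONO₂ loses NO₃⁻: pKₐ(HNO₃) ≈ -1.3
CH₂=CHCH₂–OPO(OH)₂ loses H₂PO₄⁻: pKₐ(H₃PO₄) ≈ 2.1
CH₂=CHCH₂–OBz loses PhCOO⁻: pKₐ(C₆H₅COOH) ≈ 4.2

CH₂=CHCH₂–Br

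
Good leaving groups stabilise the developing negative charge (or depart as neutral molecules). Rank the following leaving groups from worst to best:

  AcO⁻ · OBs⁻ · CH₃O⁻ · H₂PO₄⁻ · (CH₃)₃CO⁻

(CH₃)₃CO⁻ < CH₃O⁻ < AcO⁻ < H₂PO₄⁻ < OBs⁻

OBs⁻: pKₐ(p-BrC₆H₄SO₃H) ≈ -2.8
H₂PO₄⁻: pKₐ(H₃PO₄) ≈ 2.1
AcO⁻: pKₐ(CH₃COOH) ≈ 4.8
CH₃O⁻: pKₐ(CH₃OH) ≈ 15.5
(CH₃)₃CO⁻: pKₐ(t-BuOH) ≈ 18
Reversing gives the worst-to-best order requested.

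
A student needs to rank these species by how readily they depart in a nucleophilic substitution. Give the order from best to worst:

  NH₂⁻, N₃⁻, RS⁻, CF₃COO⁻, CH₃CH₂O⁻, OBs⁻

OBs⁻ > CF₃COO⁻ > N₃⁻ > RS⁻ > CH₃CH₂O⁻ > NH₂⁻

The more stable X⁻ (or X) is on its own — i.e. the weaker a base it is — the better a leaving group it makes.
OBs⁻: pKₐ(p-BrC₆H₄SO₃H) ≈ -2.8 — arenesulfonate with a p-bromo substituent
CF₃COO⁻: pKₐ(CF₃COOH) ≈ 0.2
N₃⁻: pKₐ(HN₃) ≈ 4.7 — linear, resonance-stabilised
RS⁻: pKₐ(RSH (a thiol)) ≈ 10.5
CH₃CH₂O⁻: pKₐ(CH₃CH₂OH) ≈ 16
NH₂⁻: pKₐ(NH₃) ≈ 38 — extremely strong base; never a leaving group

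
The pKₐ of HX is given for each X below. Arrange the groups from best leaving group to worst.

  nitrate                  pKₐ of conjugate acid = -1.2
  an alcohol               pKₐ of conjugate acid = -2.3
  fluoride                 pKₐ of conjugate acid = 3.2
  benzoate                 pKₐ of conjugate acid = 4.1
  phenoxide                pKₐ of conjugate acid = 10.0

Lower conjugate-acid pKₐ ⇒ weaker base ⇒ better leaving group.
Sorting by the given values: an alcohol (-2.3), nitrate (-1.2), fluoride (3.2), benzoate (4.1), phenoxide (10.0).

an alcohol > nitrate > fluoride > benzoate > phenoxide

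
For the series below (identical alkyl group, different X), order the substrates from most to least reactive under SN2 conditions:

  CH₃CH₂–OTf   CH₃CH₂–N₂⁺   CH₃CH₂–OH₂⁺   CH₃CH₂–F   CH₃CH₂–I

The skeletons are identical, so relative rate is governed entirely by leaving-group ability.
A good leaving group is a weak base: the lower the pKₐ of its conjugate acid, the more readily it departs.
CH₃CH₂–N₂⁺ loses N₂: no meaningful conjugate acid; N₂ departs as an exceptionally stable neutral molecule
CH₃CH₂–OTf loses OTf⁻: pKₐ(CF₃SO₃H (triflic acid)) ≈ -14
CH₃CH₂–I loses I⁻: pKₐ(HI) ≈ -10
CH₃CH₂–OH₂⁺ loses H₂O: pKₐ(H₃O⁺) ≈ -1.7
CH₃CH₂–F loses F⁻: pKₐ(HF) ≈ 3.2

CH₃CH₂–N₂⁺ > CH₃CH₂–OTf > CH₃CH₂–I > CH₃CH₂–OH₂⁺ > CH₃CH₂–F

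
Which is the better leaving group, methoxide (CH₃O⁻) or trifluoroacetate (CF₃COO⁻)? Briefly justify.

trifluoroacetate (CF₃COO⁻) is the better leaving group.
pKₐ(CF₃COOH) ≈ 0.2 versus pKₐ(CH₃OH) ≈ 15.5: trifluoroacetate (CF₃COO⁻) is the much weaker base.
Strongly electron-withdrawing CF₃ stabilises the carboxylate.

trifluoroacetate (CF₃COO⁻)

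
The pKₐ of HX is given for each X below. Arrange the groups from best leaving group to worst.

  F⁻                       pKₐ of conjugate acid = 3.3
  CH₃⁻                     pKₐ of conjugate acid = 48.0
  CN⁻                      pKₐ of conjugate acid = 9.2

Lower conjugate-acid pKₐ ⇒ weaker base ⇒ better leaving group.
Sorting by the given values: F⁻ (3.3), CN⁻ (9.2), CH₃⁻ (48.0).

F⁻ > CN⁻ > CH₃⁻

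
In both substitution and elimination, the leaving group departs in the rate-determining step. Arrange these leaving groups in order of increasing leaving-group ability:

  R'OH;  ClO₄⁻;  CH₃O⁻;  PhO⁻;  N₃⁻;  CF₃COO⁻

Rank by basicity of the departing species: weakest base leaves most easily.
ClO₄⁻: pKₐ(HClO₄) ≈ -10
R'OH: pKₐ(R'OH₂⁺) ≈ -2.4
CF₃COO⁻: pKₐ(CF₃COOH) ≈ 0.2
N₃⁻: pKₐ(HN₃) ≈ 4.7
PhO⁻: pKₐ(C₆H₅OH (phenol)) ≈ 10
CH₃O⁻: pKₐ(CH₃OH) ≈ 15.5
The question asks for worst first, so the sequence is read in increasing leaving-group ability.

CH₃O⁻ < PhO⁻ < N₃⁻ < CF₃COO⁻ < R'OH < ClO₄⁻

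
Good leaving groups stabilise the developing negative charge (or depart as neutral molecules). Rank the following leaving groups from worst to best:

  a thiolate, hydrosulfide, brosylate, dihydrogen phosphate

a thiolate < hydrosulfide < dihydrogen phosphate < brosylate

Rank by basicity of the departing species: weakest base leaves most easily.
brosylate: pKₐ(p-BrC₆H₄SO₃H) ≈ -2.8
dihydrogen phosphate: pKₐ(H₃PO₄) ≈ 2.1
hydrosulfide: pKₐ(H₂S) ≈ 7
a thiolate: pKₐ(RSH (a thiol)) ≈ 10.5
Listed from poorest to best leaving group as asked.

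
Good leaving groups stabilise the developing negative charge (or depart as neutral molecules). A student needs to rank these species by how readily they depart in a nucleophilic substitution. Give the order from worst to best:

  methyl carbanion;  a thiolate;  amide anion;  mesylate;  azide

mesylate: pKₐ(CH₃SO₃H (MsOH)) ≈ -1.9
azide: pKₐ(HN₃) ≈ 4.7
a thiolate: pKₐ(RSH (a thiol)) ≈ 10.5
amide anion: pKₐ(NH₃) ≈ 38
methyl carbanion: pKₐ(CH₄) ≈ 48
The question asks for worst first, so the sequence is read in increasing leaving-group ability.

methyl carbanion < amide anion < a thiolate < azide < mesylate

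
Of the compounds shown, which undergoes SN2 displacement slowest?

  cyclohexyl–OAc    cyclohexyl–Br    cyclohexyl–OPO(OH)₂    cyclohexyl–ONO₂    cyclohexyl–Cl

cyclohexyl–OAc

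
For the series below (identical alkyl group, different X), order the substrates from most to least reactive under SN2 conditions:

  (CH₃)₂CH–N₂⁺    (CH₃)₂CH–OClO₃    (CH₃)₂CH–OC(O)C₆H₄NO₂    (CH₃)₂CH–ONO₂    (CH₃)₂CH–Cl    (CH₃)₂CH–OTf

The skeletons are identical, so relative rate is governed entirely by leaving-group ability.
Leaving-group ability tracks the stability of the departed species; conjugate-acid pKₐ is the usual yardstick (lower pKₐ → better LG).
(CH₃)₂CH–N₂⁺ loses N₂: no meaningful conjugate acid; N₂ departs as an exceptionally stable neutral molecule
(CH₃)₂CH–OTf loses OTf⁻: pKₐ(CF₃SO₃H (triflic acid)) ≈ -14
(CH₃)₂CH–OClO₃ loses ClO₄⁻: pKₐ(HClO₄) ≈ -10
(CH₃)₂CH–Cl loses Cl⁻: pKₐ(HCl) ≈ -7
(CH₃)₂CH–ONO₂ loses NO₃⁻: pKₐ(HNO₃) ≈ -1.3
(CH₃)₂CH–OC(O)C₆H₄NO₂ loses p-O₂N–C₆H₄–COO⁻: pKₐ(p-nitrobenzoic acid) ≈ 3.4

(CH₃)₂CH–N₂⁺ > (CH₃)₂CH–OTf > (CH₃)₂CH–OClO₃ > (CH₃)₂CH–Cl > (CH₃)₂CH–ONO₂ > (CH₃)₂CH–OC(O)C₆H₄NO₂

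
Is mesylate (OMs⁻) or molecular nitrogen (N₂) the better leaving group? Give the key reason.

molecular nitrogen (N₂) is the better leaving group.
N₂ is the ultimate leaving group — it departs as an exceptionally stable neutral molecule, whereas mesylate (OMs⁻) (pKₐ(CH₃SO₃H (MsOH)) ≈ -1.9) is far more basic.

molecular nitrogen (N₂)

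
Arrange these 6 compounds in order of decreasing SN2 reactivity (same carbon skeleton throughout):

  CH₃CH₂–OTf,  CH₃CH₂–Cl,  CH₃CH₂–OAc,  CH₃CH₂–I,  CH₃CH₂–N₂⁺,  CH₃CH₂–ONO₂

CH₃CH₂–N₂⁺ > CH₃CH₂–OTf > CH₃CH₂–I > CH₃CH₂–Cl > CH₃CH₂–ONO₂ > CH₃CH₂–OAc

The skeletons are identical, so relative rate is governed entirely by leaving-group ability.
Rank by basicity of the departing species: weakest base leaves most easily.
CH₃CH₂–N₂⁺ loses N₂: no meaningful conjugate acid; N₂ departs as an exceptionally stable neutral molecule
CH₃CH₂–OTf loses OTf⁻: pKₐ(CF₃SO₃H (triflic acid)) ≈ -14
CH₃CH₂–I loses I⁻: pKₐ(HI) ≈ -10
CH₃CH₂–Cl loses Cl⁻: pKₐ(HCl) ≈ -7
CH₃CH₂–ONO₂ loses NO₃⁻: pKₐ(HNO₃) ≈ -1.3
CH₃CH₂–OAc loses AcO⁻: pKₐ(CH₃COOH) ≈ 4.8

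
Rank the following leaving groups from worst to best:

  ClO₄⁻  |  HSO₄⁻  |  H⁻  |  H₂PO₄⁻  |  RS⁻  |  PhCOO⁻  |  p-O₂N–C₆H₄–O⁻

H⁻ < RS⁻ < p-O₂N–C₆H₄–O⁻ < PhCOO⁻ < H₂PO₄⁻ < HSO₄⁻ < ClO₄⁻

ClO₄⁻: pKₐ(HClO₄) ≈ -10 — extremely weak base; rarely used for safety reasons
HSO₄⁻: pKₐ(H₂SO₄) ≈ -3 — conjugate base of a strong mineral acid
H₂PO₄⁻: pKₐ(H₃PO₄) ≈ 2.1
PhCOO⁻: pKₐ(C₆H₅COOH) ≈ 4.2
p-O₂N–C₆H₄–O⁻: pKₐ(p-nitrophenol) ≈ 7.2 — nitro group delocalises the charge; the classic chromogenic LG
RS⁻: pKₐ(RSH (a thiol)) ≈ 10.5 — moderately basic; rarely leaves without activation
H⁻: pKₐ(H₂) ≈ 36 — extremely strong base; leaves only in special hydride-transfer contexts
Listed from poorest to best leaving group as asked.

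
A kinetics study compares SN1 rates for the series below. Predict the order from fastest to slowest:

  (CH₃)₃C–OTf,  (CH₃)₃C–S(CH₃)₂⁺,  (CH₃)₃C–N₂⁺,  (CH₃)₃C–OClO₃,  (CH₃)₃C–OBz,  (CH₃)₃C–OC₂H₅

(CH₃)₃C–N₂⁺ > (CH₃)₃C–OTf > (CH₃)₃C–OClO₃ > (CH₃)₃C–S(CH₃)₂⁺ > (CH₃)₃C–OBz > (CH₃)₃C–OC₂H₅

The skeletons are identical, so relative rate is governed entirely by leaving-group ability.
A good leaving group is a weak base: the lower the pKₐ of its conjugate acid, the more readily it departs.
(CH₃)₃C–N₂⁺ loses N₂: no meaningful conjugate acid; N₂ departs as an exceptionally stable neutral molecule
(CH₃)₃C–OTf loses OTf⁻: pKₐ(CF₃SO₃H (triflic acid)) ≈ -14
(CH₃)₃C–OClO₃ loses ClO₄⁻: pKₐ(HClO₄) ≈ -10
(CH₃)₃C–S(CH₃)₂⁺ loses SR'₂: pKₐ(R'₂SH⁺) ≈ -7
(CH₃)₃C–OBz loses PhCOO⁻: pKₐ(C₆H₅COOH) ≈ 4.2
(CH₃)₃C–OC₂H₅ loses CH₃CH₂O⁻: pKₐ(CH₃CH₂OH) ≈ 16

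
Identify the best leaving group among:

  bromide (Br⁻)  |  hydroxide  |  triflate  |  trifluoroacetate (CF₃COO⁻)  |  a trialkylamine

triflate: pKₐ(CF₃SO₃H (triflic acid)) ≈ -14
bromide (Br⁻): pKₐ(HBr) ≈ -9
trifluoroacetate (CF₃COO⁻): pKₐ(CF₃COOH) ≈ 0.2
a trialkylamine: pKₐ(R'₃NH⁺) ≈ 10.7
hydroxide: pKₐ(H₂O) ≈ 15.7

triflate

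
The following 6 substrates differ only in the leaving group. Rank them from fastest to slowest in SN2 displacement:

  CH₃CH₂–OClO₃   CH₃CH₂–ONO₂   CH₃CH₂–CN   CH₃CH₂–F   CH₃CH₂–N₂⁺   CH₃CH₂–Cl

CH₃CH₂–N₂⁺ > CH₃CH₂–OClO₃ > CH₃CH₂–Cl > CH₃CH₂–ONO₂ > CH₃CH₂–F > CH₃CH₂–CN

Same R in every case — rank the leaving groups.
Rank by basicity of the departing species: weakest base leaves most easily.
CH₃CH₂–N₂⁺ loses N₂: no meaningful conjugate acid; N₂ departs as an exceptionally stable neutral molecule
CH₃CH₂–OClO₃ loses ClO₄⁻: pKₐ(HClO₄) ≈ -10
CH₃CH₂–Cl loses Cl⁻: pKₐ(HCl) ≈ -7
CH₃CH₂–ONO₂ loses NO₃⁻: pKₐ(HNO₃) ≈ -1.3
CH₃CH₂–F loses F⁻: pKₐ(HF) ≈ 3.2
CH₃CH₂–CN loses CN⁻: pKₐ(HCN) ≈ 9.2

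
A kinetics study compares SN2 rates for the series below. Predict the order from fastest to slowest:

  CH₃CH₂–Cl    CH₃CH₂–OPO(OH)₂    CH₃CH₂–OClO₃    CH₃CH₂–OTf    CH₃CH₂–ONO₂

The skeletons are identical, so relative rate is governed entirely by leaving-group ability.
Leaving-group ability tracks the stability of the departed species; conjugate-acid pKₐ is the usual yardstick (lower pKₐ → better LG).
CH₃CH₂–OTf loses OTf⁻: pKₐ(CF₃SO₃H (triflic acid)) ≈ -14
CH₃CH₂–OClO₃ loses ClO₄⁻: pKₐ(HClO₄) ≈ -10
CH₃CH₂–Cl loses Cl⁻: pKₐ(HCl) ≈ -7
CH₃CH₂–ONO₂ loses NO₃⁻: pKₐ(HNO₃) ≈ -1.3
CH₃CH₂–OPO(OH)₂ loses H₂PO₄⁻: pKₐ(H₃PO₄) ≈ 2.1

CH₃CH₂–OTf > CH₃CH₂–OClO₃ > CH₃CH₂–Cl > CH₃CH₂–ONO₂ > CH₃CH₂–OPO(OH)₂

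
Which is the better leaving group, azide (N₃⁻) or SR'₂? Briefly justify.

SR'₂

SR'₂ is the better leaving group.
pKₐ(R'₂SH⁺) ≈ -7 versus pKₐ(HN₃) ≈ 4.7: SR'₂ is the much weaker base.
Neutral; leaves from a sulfonium salt (R–SR'₂⁺).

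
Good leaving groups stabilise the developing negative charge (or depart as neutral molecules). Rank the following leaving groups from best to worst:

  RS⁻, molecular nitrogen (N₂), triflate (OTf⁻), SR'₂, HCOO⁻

Rank by basicity of the departing species: weakest base leaves most easily.
molecular nitrogen (N₂): no meaningful conjugate acid; N₂ departs as an exceptionally stable neutral molecule
triflate (OTf⁻): pKₐ(CF₃SO₃H (triflic acid)) ≈ -14
SR'₂: pKₐ(R'₂SH⁺) ≈ -7
HCOO⁻: pKₐ(HCOOH) ≈ 3.8
RS⁻: pKₐ(RSH (a thiol)) ≈ 10.5

molecular nitrogen (N₂) > triflate (OTf⁻) > SR'₂ > HCOO⁻ > RS⁻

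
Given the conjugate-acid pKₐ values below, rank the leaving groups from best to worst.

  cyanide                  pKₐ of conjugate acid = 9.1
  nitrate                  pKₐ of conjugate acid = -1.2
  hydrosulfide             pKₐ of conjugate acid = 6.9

Lower conjugate-acid pKₐ ⇒ weaker base ⇒ better leaving group.
Sorting by the given values: nitrate (-1.2), hydrosulfide (6.9), cyanide (9.1).

nitrate > hydrosulfide > cyanide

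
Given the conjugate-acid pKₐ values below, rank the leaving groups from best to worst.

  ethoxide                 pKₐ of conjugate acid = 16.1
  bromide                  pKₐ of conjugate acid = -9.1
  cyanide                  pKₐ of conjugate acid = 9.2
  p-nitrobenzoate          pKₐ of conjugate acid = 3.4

bromide > p-nitrobenzoate > cyanide > ethoxide

Lower conjugate-acid pKₐ ⇒ weaker base ⇒ better leaving group.
Sorting by the given values: bromide (-9.1), p-nitrobenzoate (3.4), cyanide (9.2), ethoxide (16.1).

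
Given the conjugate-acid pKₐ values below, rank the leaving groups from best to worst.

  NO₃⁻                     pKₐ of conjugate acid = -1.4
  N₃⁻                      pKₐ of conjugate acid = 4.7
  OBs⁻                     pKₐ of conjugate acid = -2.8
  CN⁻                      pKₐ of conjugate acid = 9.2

Lower conjugate-acid pKₐ ⇒ weaker base ⇒ better leaving group.
Sorting by the given values: OBs⁻ (-2.8), NO₃⁻ (-1.4), N₃⁻ (4.7), CN⁻ (9.2).

OBs⁻ > NO₃⁻ > N₃⁻ > CN⁻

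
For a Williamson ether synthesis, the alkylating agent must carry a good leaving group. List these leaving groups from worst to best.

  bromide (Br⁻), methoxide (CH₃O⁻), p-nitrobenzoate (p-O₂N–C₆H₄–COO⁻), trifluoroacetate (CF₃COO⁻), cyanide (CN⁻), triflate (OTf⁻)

triflate (OTf⁻): pKₐ(CF₃SO₃H (triflic acid)) ≈ -14
bromide (Br⁻): pKₐ(HBr) ≈ -9 — weak base; good leaving group
trifluoroacetate (CF₃COO⁻): pKₐ(CF₃COOH) ≈ 0.2 — strongly electron-withdrawing CF₃ stabilises the carboxylate
p-nitrobenzoate (p-O₂N–C₆H₄–COO⁻): pKₐ(p-nitrobenzoic acid) ≈ 3.4
cyanide (CN⁻): pKₐ(HCN) ≈ 9.2 — sp carbon stabilises the charge somewhat, but still a poor LG
methoxide (CH₃O⁻): pKₐ(CH₃OH) ≈ 15.5
Listed from poorest to best leaving group as asked.

methoxide (CH₃O⁻) < cyanide (CN⁻) < p-nitrobenzoate (p-O₂N–C₆H₄–COO⁻) < trifluoroacetate (CF₃COO⁻) < bromide (Br⁻) < triflate (OTf⁻)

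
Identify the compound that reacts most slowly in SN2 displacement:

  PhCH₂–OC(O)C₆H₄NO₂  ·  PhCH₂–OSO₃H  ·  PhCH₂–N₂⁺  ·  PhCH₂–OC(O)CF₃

PhCH₂–OC(O)C₆H₄NO₂

Identical carbon frameworks mean the comparison reduces to leaving-group quality.
Leaving-group ability tracks the stability of the departed species; conjugate-acid pKₐ is the usual yardstick (lower pKₐ → better LG).
PhCH₂–N₂⁺ loses N₂: no meaningful conjugate acid; N₂ departs as an exceptionally stable neutral molecule
PhCH₂–OSO₃H loses HSO₄⁻: pKₐ(H₂SO₄) ≈ -3
PhCH₂–OC(O)CF₃ loses CF₃COO⁻: pKₐ(CF₃COOH) ≈ 0.2
PhCH₂–OC(O)C₆H₄NO₂ loses p-O₂N–C₆H₄–COO⁻: pKₐ(p-nitrobenzoic acid) ≈ 3.4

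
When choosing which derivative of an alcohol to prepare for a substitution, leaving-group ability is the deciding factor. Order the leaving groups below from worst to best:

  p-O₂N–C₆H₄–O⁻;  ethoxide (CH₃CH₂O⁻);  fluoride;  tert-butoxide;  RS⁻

Leaving-group ability tracks the stability of the departed species; conjugate-acid pKₐ is the usual yardstick (lower pKₐ → better LG).
fluoride: pKₐ(HF) ≈ 3.2 — small and strongly basic; the poor halide leaving group
p-O₂N–C₆H₄–O⁻: pKₐ(p-nitrophenol) ≈ 7.2
RS⁻: pKₐ(RSH (a thiol)) ≈ 10.5 — moderately basic; rarely leaves without activation
ethoxide (CH₃CH₂O⁻): pKₐ(CH₃CH₂OH) ≈ 16 — strong base; alkoxides do not leave unassisted
tert-butoxide: pKₐ(t-BuOH) ≈ 18
The question asks for worst first, so the sequence is read in increasing leaving-group ability.

tert-butoxide < ethoxide (CH₃CH₂O⁻) < RS⁻ < p-O₂N–C₆H₄–O⁻ < fluoride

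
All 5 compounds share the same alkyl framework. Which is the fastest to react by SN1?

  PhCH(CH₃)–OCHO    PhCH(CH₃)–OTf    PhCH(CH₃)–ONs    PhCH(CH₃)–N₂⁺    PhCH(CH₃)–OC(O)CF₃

PhCH(CH₃)–N₂⁺

Same R in every case — rank the leaving groups.
Leaving-group ability tracks the stability of the departed species; conjugate-acid pKₐ is the usual yardstick (lower pKₐ → better LG).
PhCH(CH₃)–N₂⁺ loses N₂: no meaningful conjugate acid; N₂ departs as an exceptionally stable neutral molecule
PhCH(CH₃)–OTf loses OTf⁻: pKₐ(CF₃SO₃H (triflic acid)) ≈ -14
PhCH(CH₃)–ONs loses ONs⁻: pKₐ(p-O₂NC₆H₄SO₃H) ≈ -3.5
PhCH(CH₃)–OC(O)CF₃ loses CF₃COO⁻: pKₐ(CF₃COOH) ≈ 0.2
PhCH(CH₃)–OCHO loses HCOO⁻: pKₐ(HCOOH) ≈ 3.8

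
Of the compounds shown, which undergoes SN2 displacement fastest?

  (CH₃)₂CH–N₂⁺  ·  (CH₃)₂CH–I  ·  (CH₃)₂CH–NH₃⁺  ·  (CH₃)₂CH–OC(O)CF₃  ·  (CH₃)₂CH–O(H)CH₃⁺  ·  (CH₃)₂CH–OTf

(CH₃)₂CH–N₂⁺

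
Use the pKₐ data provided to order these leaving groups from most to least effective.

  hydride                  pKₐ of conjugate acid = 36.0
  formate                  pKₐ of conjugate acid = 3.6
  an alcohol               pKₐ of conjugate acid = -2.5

an alcohol > formate > hydride

Lower conjugate-acid pKₐ ⇒ weaker base ⇒ better leaving group.
Sorting by the given values: an alcohol (-2.5), formate (3.6), hydride (36.0).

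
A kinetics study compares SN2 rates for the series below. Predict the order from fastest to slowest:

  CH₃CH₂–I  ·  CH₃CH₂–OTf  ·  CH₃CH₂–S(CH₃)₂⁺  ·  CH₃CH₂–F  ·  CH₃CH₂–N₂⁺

Same R in every case — rank the leaving groups.
The more stable X⁻ (or X) is on its own — i.e. the weaker a base it is — the better a leaving group it makes.
CH₃CH₂–N₂⁺ loses N₂: no meaningful conjugate acid; N₂ departs as an exceptionally stable neutral molecule
CH₃CH₂–OTf loses OTf⁻: pKₐ(CF₃SO₃H (triflic acid)) ≈ -14
CH₃CH₂–I loses I⁻: pKₐ(HI) ≈ -10
CH₃CH₂–S(CH₃)₂⁺ loses SR'₂: pKₐ(R'₂SH⁺) ≈ -7
CH₃CH₂–F loses F⁻: pKₐ(HF) ≈ 3.2

CH₃CH₂–N₂⁺ > CH₃CH₂–OTf > CH₃CH₂–I > CH₃CH₂–S(CH₃)₂⁺ > CH₃CH₂–F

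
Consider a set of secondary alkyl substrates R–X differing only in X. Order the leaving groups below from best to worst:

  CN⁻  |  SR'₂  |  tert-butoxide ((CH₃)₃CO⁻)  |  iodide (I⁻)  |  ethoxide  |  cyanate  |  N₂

Leaving-group ability tracks the stability of the departed species; conjugate-acid pKₐ is the usual yardstick (lower pKₐ → better LG).
N₂: no meaningful conjugate acid; N₂ departs as an exceptionally stable neutral molecule
iodide (I⁻): pKₐ(HI) ≈ -10
SR'₂: pKₐ(R'₂SH⁺) ≈ -7
cyanate: pKₐ(HOCN) ≈ 3.5
CN⁻: pKₐ(HCN) ≈ 9.2
ethoxide: pKₐ(CH₃CH₂OH) ≈ 16
tert-butoxide ((CH₃)₃CO⁻): pKₐ(t-BuOH) ≈ 18

N₂ > iodide (I⁻) > SR'₂ > cyanate > CN⁻ > ethoxide > tert-butoxide ((CH₃)₃CO⁻)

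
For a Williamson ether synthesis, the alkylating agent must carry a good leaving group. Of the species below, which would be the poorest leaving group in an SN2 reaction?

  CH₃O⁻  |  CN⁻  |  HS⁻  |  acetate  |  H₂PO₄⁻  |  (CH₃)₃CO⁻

(CH₃)₃CO⁻

Leaving-group ability tracks the stability of the departed species; conjugate-acid pKₐ is the usual yardstick (lower pKₐ → better LG).
H₂PO₄⁻: pKₐ(H₃PO₄) ≈ 2.1
acetate: pKₐ(CH₃COOH) ≈ 4.8
HS⁻: pKₐ(H₂S) ≈ 7
CN⁻: pKₐ(HCN) ≈ 9.2
CH₃O⁻: pKₐ(CH₃OH) ≈ 15.5
(CH₃)₃CO⁻: pKₐ(t-BuOH) ≈ 18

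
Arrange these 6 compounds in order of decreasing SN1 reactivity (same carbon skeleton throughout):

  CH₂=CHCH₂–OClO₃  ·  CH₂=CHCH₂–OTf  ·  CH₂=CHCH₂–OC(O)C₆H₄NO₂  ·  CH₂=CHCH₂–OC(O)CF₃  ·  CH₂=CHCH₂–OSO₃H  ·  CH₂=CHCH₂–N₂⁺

The skeletons are identical, so relative rate is governed entirely by leaving-group ability.
A good leaving group is a weak base: the lower the pKₐ of its conjugate acid, the more readily it departs.
CH₂=CHCH₂–N₂⁺ loses N₂: no meaningful conjugate acid; N₂ departs as an exceptionally stable neutral molecule
CH₂=CHCH₂–OTf loses OTf⁻: pKₐ(CF₃SO₃H (triflic acid)) ≈ -14
CH₂=CHCH₂–OClO₃ loses ClO₄⁻: pKₐ(HClO₄) ≈ -10
CH₂=CHCH₂–OSO₃H loses HSO₄⁻: pKₐ(H₂SO₄) ≈ -3
CH₂=CHCH₂–OC(O)CF₃ loses CF₃COO⁻: pKₐ(CF₃COOH) ≈ 0.2
CH₂=CHCH₂–OC(O)C₆H₄NO₂ loses p-O₂N–C₆H₄–COO⁻: pKₐ(p-nitrobenzoic acid) ≈ 3.4

CH₂=CHCH₂–N₂⁺ > CH₂=CHCH₂–OTf > CH₂=CHCH₂–OClO₃ > CH₂=CHCH₂–OSO₃H > CH₂=CHCH₂–OC(O)CF₃ > CH₂=CHCH₂–OC(O)C₆H₄NO₂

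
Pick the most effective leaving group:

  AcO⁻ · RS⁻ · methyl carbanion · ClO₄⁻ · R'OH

ClO₄⁻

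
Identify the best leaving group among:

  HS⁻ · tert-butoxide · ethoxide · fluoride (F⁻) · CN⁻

fluoride (F⁻): pKₐ(HF) ≈ 3.2
HS⁻: pKₐ(H₂S) ≈ 7
CN⁻: pKₐ(HCN) ≈ 9.2
ethoxide: pKₐ(CH₃CH₂OH) ≈ 16
tert-butoxide: pKₐ(t-BuOH) ≈ 18

fluoride (F⁻)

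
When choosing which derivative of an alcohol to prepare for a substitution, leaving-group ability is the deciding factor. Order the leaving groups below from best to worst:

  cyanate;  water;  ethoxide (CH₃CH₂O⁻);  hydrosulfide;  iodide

Rank by basicity of the departing species: weakest base leaves most easily.
iodide: pKₐ(HI) ≈ -10 — large, highly polarisable; very weak base
water: pKₐ(H₃O⁺) ≈ -1.7 — neutral; leaves from a protonated alcohol (R–OH₂⁺)
cyanate: pKₐ(HOCN) ≈ 3.5
hydrosulfide: pKₐ(H₂S) ≈ 7
ethoxide (CH₃CH₂O⁻): pKₐ(CH₃CH₂OH) ≈ 16

iodide > water > cyanate > hydrosulfide > ethoxide (CH₃CH₂O⁻)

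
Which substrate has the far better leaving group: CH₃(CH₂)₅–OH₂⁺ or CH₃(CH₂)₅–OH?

CH₃(CH₂)₅–OH₂⁺

From CH₃(CH₂)₅–OH the departing group would be OH⁻ (pKₐ(H₂O) ≈ 15.7). Strong base; essentially never leaves without prior activation.
From CH₃(CH₂)₅–OH₂⁺ the leaving group is H₂O (pKₐ(H₃O⁺) ≈ -1.7). Neutral; leaves from a protonated alcohol (R–OH₂⁺).
(In practice CH₃(CH₂)₅–OH₂⁺ is made from CH₃(CH₂)₅–OH by protonation with strong acid, converting the leaving group from hydroxide to neutral water.)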